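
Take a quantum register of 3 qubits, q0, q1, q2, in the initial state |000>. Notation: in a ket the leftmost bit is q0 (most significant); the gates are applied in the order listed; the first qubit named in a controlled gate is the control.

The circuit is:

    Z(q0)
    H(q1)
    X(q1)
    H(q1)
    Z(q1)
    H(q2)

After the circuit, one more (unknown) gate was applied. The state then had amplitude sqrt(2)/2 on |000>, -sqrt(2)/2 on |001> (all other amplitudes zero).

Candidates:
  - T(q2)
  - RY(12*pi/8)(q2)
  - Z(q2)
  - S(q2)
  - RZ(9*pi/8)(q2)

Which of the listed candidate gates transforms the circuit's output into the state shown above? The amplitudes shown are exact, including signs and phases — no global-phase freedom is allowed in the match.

It was Z(q2) that produced the state shown. Key observation: the block from step 2 through step 5 cancels to the identity and can be dropped.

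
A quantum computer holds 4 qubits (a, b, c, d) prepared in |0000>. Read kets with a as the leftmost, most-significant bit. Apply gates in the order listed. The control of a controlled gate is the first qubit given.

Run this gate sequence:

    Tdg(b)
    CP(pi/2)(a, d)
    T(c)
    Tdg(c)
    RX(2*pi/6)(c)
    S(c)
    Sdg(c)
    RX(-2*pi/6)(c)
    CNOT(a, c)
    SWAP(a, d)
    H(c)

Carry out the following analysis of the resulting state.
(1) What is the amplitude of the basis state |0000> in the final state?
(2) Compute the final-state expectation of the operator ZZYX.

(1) The final state's coefficient on |0000> equals sqrt(2)/2. Key observation: steps 5-8 multiply out to the identity, so the circuit reduces to the remaining gates.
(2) The expectation value of ZZYX is 0.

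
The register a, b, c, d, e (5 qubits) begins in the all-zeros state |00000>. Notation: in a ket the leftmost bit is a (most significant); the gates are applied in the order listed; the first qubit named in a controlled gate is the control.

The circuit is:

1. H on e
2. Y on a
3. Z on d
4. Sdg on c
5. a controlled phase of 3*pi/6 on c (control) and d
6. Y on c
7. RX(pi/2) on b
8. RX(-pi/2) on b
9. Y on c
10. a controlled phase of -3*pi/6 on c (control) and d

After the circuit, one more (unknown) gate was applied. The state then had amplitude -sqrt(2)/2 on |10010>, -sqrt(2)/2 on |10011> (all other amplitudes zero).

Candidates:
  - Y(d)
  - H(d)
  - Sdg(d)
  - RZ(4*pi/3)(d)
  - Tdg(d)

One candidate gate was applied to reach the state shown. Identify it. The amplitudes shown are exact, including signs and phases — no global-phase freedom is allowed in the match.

The applied gate was Y(d). Key observation: steps 5-10 multiply out to the identity, so the circuit reduces to the remaining gates.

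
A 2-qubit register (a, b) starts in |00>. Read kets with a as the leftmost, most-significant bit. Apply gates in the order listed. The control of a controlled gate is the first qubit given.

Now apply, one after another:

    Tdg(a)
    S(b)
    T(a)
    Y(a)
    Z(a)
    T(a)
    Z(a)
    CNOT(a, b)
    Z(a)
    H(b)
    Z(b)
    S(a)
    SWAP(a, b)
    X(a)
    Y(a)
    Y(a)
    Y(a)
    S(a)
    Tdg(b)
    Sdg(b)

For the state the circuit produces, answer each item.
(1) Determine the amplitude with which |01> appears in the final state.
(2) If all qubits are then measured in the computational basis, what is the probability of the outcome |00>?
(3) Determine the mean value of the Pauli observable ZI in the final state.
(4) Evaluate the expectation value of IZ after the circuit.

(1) The amplitude on |01> is -sqrt(2)/2.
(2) A full measurement returns |00> with probability 0.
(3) In the final state, ZI has expectation 0.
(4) In the final state, IZ has expectation -1.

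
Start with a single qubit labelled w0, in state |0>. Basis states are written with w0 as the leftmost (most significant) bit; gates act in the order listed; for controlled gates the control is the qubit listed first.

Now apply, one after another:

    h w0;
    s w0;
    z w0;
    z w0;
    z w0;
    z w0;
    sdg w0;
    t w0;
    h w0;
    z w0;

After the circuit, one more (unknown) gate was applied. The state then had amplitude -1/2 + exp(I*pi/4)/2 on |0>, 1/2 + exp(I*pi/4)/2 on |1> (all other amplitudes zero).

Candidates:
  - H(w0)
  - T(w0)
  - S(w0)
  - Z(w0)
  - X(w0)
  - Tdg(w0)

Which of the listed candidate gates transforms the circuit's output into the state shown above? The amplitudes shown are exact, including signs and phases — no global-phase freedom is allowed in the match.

The unique candidate consistent with the amplitudes is X(w0). Key observation: gates 2-7 undo each other exactly, leaving only the rest of the circuit to track.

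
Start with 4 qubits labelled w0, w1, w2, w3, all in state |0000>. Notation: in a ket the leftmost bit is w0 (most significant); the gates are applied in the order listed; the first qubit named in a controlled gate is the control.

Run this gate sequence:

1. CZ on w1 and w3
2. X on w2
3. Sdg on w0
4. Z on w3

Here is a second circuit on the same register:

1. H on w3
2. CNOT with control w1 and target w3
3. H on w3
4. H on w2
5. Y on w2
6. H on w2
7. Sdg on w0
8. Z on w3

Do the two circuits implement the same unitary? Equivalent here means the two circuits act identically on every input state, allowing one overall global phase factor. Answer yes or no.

No — the two circuits implement different unitaries, even allowing a global phase.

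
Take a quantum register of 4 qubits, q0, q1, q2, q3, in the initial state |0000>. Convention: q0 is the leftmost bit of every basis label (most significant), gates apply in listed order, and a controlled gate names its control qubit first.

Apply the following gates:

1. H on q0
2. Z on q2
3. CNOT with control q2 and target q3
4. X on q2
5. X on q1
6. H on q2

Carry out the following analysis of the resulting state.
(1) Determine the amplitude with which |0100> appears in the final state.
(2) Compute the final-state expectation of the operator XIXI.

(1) The final state's coefficient on |0100> equals 1/2.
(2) The observable XIXI averages to -1.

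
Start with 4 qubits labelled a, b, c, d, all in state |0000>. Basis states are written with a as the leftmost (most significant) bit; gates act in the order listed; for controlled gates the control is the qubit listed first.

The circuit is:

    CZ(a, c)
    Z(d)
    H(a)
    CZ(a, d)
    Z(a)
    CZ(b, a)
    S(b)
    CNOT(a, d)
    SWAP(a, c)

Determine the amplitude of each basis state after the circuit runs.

The final amplitudes are sqrt(2)/2 on |0000>, -sqrt(2)/2 on |0011>, and 0 on every other basis state.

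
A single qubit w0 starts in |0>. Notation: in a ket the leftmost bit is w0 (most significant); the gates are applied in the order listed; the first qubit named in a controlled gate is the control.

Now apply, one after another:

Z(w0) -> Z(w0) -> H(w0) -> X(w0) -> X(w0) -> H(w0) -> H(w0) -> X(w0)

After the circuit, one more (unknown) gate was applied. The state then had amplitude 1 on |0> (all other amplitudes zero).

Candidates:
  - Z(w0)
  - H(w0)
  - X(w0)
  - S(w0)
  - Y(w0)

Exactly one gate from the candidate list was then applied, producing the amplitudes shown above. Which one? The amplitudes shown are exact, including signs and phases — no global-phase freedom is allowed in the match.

The unique candidate consistent with the amplitudes is H(w0). Key observation: the block from step 3 through step 6 cancels to the identity and can be dropped.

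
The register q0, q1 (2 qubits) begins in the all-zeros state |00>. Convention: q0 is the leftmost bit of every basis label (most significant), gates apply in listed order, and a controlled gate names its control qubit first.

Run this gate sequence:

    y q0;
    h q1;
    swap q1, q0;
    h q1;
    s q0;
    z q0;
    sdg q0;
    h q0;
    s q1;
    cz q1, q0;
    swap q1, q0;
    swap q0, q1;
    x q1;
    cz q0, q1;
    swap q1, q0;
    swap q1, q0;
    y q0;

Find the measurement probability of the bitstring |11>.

Outcome |11> occurs with probability 0.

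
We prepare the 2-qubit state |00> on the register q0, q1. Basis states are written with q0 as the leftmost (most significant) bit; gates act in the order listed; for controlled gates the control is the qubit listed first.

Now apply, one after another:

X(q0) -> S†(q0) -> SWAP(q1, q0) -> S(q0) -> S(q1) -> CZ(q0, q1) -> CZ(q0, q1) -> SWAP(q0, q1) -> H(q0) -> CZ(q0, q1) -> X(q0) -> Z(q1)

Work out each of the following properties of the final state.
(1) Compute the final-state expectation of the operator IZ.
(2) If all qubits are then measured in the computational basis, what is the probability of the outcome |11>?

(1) In the final state, IZ has expectation 1.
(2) Outcome |11> occurs with probability 0.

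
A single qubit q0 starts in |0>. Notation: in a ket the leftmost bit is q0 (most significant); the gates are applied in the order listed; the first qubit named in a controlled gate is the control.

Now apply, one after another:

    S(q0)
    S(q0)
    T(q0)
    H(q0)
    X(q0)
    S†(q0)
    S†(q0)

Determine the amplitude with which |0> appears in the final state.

The final state's coefficient on |0> equals sqrt(2)/2.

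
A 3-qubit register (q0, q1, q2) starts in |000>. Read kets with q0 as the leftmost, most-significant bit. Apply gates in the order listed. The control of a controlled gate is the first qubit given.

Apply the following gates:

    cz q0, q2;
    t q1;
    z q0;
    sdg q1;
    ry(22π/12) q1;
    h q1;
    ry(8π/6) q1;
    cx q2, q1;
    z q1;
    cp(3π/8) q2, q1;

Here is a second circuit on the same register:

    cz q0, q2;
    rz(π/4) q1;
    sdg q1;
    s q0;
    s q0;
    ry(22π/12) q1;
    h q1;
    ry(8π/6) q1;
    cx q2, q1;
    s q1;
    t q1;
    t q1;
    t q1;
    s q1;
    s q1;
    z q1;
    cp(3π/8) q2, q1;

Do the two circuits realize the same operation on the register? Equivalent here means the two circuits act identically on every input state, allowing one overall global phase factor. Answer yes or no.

No — the two circuits implement different unitaries, even allowing a global phase.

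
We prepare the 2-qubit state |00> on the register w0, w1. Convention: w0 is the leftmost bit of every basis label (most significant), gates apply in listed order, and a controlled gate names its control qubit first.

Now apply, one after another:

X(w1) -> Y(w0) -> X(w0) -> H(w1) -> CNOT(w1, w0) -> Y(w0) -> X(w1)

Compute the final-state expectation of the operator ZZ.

The observable ZZ averages to 1.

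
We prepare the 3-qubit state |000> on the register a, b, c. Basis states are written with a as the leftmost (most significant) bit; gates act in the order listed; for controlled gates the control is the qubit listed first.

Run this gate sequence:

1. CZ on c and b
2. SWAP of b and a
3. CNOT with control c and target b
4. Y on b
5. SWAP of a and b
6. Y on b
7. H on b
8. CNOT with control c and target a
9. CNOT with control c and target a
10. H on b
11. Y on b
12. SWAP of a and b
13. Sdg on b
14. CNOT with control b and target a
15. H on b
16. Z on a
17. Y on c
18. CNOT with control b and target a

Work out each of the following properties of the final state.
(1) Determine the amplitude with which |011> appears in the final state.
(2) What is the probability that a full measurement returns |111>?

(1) |011> carries amplitude sqrt(2)*I/2 in the final state. Key observation: the block from step 5 through step 12 cancels to the identity and can be dropped.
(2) The probability of measuring |111> is 0.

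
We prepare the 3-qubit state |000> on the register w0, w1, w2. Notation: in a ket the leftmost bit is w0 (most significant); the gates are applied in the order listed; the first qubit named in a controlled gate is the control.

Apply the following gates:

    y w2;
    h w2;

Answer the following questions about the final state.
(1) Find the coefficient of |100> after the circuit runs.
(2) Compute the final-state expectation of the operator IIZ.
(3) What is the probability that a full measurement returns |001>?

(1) |100> carries amplitude 0 in the final state.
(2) The expectation value of IIZ is 0.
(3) The probability of measuring |001> is 1/2.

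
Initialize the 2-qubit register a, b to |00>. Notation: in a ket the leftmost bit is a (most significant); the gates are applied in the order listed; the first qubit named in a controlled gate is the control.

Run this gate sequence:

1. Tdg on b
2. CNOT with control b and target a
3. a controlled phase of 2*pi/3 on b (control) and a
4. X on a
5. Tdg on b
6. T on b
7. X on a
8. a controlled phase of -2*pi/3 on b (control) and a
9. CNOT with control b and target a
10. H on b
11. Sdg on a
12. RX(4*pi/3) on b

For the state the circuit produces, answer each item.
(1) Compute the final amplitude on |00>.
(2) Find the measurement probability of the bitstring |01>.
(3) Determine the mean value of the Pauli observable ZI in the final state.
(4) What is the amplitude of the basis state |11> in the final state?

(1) |00> carries amplitude -sqrt(2)/4 - sqrt(6)*I/4 in the final state.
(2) The probability of measuring |01> is 1/2.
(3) In the final state, ZI has expectation 1.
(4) |11> carries amplitude 0 in the final state.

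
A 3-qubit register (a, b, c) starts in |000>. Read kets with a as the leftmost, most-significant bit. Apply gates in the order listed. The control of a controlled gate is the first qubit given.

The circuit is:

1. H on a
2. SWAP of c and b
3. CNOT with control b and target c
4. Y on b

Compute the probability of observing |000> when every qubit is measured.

A full measurement returns |000> with probability 0.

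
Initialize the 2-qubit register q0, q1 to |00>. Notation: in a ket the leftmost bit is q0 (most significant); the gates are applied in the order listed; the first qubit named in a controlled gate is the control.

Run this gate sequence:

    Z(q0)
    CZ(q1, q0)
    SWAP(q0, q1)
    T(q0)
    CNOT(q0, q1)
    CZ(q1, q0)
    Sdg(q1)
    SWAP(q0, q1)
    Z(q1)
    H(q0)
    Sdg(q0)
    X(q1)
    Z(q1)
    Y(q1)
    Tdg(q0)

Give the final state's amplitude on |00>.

The amplitude on |00> is sqrt(2)*I/2.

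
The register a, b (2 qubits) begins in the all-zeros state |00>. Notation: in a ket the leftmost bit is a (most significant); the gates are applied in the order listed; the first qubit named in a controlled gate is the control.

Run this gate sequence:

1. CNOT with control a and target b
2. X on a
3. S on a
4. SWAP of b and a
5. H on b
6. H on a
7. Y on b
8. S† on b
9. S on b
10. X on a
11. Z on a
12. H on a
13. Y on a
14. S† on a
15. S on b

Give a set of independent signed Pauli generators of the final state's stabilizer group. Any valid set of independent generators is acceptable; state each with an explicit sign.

The stabilizer group can be generated by +IY, +ZI, among other valid generating sets.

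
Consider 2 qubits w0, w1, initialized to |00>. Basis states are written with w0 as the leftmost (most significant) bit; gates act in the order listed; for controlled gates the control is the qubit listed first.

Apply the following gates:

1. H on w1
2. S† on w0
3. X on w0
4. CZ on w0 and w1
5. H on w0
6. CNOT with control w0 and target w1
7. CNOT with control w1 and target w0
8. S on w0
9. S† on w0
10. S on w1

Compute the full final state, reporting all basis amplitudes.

The final amplitudes are 1/2 on |00>, -I/2 on |01>, 1/2 on |10>, -I/2 on |11>.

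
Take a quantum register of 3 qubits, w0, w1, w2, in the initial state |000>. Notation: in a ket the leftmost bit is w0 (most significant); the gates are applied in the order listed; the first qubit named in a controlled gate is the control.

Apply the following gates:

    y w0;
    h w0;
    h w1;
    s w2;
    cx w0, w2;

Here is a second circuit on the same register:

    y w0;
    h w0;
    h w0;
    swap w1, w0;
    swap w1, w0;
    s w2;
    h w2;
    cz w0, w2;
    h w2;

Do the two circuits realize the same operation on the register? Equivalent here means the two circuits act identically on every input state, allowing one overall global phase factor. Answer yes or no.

No: there is an input state on which the two circuits produce genuinely different outputs (not merely differing by a phase).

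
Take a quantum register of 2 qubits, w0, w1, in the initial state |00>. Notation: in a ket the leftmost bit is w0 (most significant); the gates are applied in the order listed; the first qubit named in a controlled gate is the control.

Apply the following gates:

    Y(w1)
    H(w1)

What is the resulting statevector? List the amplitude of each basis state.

After the circuit, the state carries amplitude sqrt(2)*I/2 on |00>, -sqrt(2)*I/2 on |01>, 0 on |10>, 0 on |11>.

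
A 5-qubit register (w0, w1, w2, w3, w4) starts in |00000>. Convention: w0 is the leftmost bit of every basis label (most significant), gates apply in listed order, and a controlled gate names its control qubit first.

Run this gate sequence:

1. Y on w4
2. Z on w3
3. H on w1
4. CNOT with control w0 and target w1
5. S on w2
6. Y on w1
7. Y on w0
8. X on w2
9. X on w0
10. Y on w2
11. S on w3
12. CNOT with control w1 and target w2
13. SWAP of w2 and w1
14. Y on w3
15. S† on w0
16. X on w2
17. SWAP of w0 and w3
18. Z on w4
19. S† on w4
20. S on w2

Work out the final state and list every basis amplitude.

After the circuit, the state carries amplitude -sqrt(2)*I/2 on |10101>, sqrt(2)/2 on |11001>, and 0 on every other basis state.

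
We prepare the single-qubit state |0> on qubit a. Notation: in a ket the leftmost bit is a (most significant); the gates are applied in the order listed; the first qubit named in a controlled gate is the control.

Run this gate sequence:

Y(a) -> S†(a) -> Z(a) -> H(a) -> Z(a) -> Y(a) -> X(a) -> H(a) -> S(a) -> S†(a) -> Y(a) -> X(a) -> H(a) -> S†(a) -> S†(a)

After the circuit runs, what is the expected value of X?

The expectation value of X is 1.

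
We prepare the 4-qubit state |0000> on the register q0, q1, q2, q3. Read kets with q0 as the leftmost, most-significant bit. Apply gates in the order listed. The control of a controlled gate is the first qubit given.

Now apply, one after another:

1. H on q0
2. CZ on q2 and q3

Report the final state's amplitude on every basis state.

The resulting statevector has amplitude sqrt(2)/2 on |0000>, sqrt(2)/2 on |1000>, and 0 on every other basis state.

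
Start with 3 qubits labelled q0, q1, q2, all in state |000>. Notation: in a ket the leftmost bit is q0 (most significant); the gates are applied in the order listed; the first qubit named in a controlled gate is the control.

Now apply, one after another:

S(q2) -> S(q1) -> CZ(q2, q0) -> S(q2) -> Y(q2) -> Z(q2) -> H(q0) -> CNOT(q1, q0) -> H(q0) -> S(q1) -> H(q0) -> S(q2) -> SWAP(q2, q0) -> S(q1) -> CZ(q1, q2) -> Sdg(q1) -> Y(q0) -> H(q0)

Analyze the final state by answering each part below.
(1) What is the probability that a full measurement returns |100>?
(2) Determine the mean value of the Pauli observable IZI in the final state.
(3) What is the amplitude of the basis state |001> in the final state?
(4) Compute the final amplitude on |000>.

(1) The probability of measuring |100> is 1/4.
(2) In the final state, IZI has expectation 1.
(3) The amplitude on |001> is -I/2.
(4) |000> carries amplitude -I/2 in the final state.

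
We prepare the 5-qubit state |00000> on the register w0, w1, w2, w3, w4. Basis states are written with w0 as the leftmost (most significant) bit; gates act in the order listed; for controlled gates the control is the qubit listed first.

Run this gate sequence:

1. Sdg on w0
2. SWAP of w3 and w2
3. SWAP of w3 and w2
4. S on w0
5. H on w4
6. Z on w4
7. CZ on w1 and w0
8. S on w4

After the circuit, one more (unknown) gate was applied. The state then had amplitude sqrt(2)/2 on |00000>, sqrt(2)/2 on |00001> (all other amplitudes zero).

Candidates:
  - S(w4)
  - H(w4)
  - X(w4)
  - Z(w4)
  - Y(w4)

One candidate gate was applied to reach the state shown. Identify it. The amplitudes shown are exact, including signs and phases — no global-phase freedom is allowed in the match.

It was S(w4) that produced the state shown. Key observation: steps 1-4 multiply out to the identity, so the circuit reduces to the remaining gates.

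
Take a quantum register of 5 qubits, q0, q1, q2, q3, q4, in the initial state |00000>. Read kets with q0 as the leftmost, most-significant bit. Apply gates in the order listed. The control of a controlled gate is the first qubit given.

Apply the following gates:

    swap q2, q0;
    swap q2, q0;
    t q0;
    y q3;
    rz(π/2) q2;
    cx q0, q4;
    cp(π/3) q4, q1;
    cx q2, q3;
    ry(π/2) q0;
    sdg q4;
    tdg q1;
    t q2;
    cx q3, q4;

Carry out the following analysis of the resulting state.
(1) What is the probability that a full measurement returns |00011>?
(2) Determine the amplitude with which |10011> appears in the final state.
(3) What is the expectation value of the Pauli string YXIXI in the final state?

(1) Outcome |00011> occurs with probability 1/2.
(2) The amplitude on |10011> is sqrt(2)*exp(I*pi/4)/2.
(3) The observable YXIXI averages to 0.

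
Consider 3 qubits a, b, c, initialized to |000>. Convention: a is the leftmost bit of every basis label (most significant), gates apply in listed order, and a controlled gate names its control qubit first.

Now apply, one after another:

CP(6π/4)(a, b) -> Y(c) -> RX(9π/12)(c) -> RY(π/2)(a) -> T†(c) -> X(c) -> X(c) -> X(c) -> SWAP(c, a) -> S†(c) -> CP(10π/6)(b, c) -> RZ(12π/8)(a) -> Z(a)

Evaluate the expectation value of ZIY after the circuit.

In the final state, ZIY has expectation sqrt(2)/2.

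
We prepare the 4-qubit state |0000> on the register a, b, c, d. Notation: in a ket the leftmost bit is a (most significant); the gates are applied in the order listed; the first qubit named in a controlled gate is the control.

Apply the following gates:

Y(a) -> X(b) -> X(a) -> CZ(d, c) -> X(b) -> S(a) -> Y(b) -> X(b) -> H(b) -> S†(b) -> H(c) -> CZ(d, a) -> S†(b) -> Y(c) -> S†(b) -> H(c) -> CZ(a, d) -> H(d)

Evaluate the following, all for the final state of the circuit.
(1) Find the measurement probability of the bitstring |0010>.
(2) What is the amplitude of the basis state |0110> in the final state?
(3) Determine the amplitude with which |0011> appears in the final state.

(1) The probability of measuring |0010> is 1/4.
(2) The final state's coefficient on |0110> equals -1/2.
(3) The final state's coefficient on |0011> equals I/2.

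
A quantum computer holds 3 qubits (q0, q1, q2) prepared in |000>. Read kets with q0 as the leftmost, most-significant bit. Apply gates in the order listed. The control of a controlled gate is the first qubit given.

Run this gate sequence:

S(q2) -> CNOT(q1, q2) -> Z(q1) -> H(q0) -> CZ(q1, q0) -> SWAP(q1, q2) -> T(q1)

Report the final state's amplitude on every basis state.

After the circuit, the state carries amplitude sqrt(2)/2 on |000>, sqrt(2)/2 on |100>, and 0 on every other basis state.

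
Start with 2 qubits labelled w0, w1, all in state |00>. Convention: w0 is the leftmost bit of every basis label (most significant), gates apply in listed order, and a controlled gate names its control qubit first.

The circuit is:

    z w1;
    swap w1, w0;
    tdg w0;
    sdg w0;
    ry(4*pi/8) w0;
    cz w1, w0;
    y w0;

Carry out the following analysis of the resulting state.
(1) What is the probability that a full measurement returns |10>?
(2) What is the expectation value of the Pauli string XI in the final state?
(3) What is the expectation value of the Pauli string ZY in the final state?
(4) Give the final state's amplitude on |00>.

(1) Outcome |10> occurs with probability 1/2.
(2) The observable XI averages to -1.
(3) In the final state, ZY has expectation 0.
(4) The amplitude on |00> is -sqrt(2)*I/2.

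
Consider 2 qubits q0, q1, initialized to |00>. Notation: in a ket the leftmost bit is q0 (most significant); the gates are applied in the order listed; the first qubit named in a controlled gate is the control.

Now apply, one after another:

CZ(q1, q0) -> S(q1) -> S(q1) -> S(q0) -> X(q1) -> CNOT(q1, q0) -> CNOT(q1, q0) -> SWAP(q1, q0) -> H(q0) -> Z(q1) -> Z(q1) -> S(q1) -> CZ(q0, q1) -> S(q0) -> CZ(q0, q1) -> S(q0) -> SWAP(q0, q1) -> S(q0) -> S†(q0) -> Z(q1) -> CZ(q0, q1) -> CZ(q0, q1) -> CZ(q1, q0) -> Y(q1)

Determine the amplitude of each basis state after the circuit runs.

The final amplitudes are sqrt(2)*I/2 on |00>, sqrt(2)*I/2 on |01>, 0 on |10>, 0 on |11>. Key observation: steps 6-7 multiply out to the identity, so the circuit reduces to the remaining gates.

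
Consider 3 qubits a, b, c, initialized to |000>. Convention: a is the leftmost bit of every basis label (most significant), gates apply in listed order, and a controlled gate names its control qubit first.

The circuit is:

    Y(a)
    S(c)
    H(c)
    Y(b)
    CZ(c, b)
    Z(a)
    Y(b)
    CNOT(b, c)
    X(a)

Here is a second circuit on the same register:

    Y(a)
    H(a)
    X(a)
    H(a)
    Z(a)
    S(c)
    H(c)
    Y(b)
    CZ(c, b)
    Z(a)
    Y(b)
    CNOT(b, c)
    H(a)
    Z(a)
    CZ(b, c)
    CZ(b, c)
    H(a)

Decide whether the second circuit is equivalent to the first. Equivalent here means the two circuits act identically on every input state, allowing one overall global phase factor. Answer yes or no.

Yes, they are equivalent — the unitaries differ by at most a global phase.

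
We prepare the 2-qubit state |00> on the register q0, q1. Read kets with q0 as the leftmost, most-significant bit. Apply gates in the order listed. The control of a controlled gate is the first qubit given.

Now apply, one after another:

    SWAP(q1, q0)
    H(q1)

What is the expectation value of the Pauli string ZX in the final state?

The observable ZX averages to 1.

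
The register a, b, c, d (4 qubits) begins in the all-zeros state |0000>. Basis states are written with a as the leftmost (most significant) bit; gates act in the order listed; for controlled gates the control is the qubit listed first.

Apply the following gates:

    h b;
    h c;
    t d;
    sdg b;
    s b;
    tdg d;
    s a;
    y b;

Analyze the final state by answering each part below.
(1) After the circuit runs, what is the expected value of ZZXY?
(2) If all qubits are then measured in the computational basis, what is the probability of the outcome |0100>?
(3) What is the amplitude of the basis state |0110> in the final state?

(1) In the final state, ZZXY has expectation 0. Key observation: steps 3-6 multiply out to the identity, so the circuit reduces to the remaining gates.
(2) A full measurement returns |0100> with probability 1/4.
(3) |0110> carries amplitude I/2 in the final state.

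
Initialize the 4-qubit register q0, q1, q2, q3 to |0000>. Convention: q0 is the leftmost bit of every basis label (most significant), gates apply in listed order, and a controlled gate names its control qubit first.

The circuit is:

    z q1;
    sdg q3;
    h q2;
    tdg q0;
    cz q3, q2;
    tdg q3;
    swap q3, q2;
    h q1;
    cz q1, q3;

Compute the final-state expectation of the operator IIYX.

The expectation value of IIYX is 0.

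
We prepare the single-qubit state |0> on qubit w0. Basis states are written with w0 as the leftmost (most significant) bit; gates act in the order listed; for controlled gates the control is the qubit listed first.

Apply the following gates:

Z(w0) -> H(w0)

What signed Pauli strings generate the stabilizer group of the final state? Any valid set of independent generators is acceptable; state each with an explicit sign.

The stabilizer group can be generated by +X, among other valid generating sets.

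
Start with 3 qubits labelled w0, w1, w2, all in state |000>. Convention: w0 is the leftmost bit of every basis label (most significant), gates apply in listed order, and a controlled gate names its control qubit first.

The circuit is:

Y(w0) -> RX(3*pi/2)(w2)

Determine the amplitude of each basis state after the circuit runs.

The resulting statevector has amplitude -sqrt(2)*I/2 on |100>, sqrt(2)/2 on |101>, and 0 on every other basis state.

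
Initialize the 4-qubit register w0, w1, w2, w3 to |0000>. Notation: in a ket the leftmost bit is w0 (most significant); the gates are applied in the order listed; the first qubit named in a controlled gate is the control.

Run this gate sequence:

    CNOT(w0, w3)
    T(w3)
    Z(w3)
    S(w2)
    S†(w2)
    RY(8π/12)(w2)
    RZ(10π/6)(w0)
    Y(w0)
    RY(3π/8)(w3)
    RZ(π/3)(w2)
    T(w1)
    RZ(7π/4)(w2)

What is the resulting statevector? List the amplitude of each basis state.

After the circuit, the state carries amplitude exp(5*I*pi/8)*cos(3*pi/16)/2 on |1000>, exp(5*I*pi/8)*sin(3*pi/16)/2 on |1001>, sqrt(3)*exp(17*I*pi/24)*cos(3*pi/16)/2 on |1010>, sqrt(3)*exp(17*I*pi/24)*sin(3*pi/16)/2 on |1011>, and 0 on every other basis state. Key observation: the block from step 4 through step 5 cancels to the identity and can be dropped.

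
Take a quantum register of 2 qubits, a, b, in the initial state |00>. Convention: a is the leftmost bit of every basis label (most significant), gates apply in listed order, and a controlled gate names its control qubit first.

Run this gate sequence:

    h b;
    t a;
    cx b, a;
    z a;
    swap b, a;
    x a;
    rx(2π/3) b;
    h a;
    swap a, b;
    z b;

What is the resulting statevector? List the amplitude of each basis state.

After the circuit, the state carries amplitude 1/4 + sqrt(3)*I/4 on |00>, 1/4 - sqrt(3)*I/4 on |01>, -1/4 - sqrt(3)*I/4 on |10>, 1/4 - sqrt(3)*I/4 on |11>.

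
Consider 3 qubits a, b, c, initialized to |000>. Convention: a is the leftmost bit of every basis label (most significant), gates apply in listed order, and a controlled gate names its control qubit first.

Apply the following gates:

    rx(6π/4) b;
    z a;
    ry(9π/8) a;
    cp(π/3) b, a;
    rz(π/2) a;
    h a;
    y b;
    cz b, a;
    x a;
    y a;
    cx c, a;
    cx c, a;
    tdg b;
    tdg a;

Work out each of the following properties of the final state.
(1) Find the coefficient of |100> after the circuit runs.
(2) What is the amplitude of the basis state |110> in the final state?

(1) The final state's coefficient on |100> equals cos(7*pi/16)/2 + I*exp(I*pi/3)*sin(7*pi/16)/2. Key observation: gates 11-12 undo each other exactly, leaving only the rest of the circuit to track.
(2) The final state's coefficient on |110> equals -exp(11*I*pi/16)/2.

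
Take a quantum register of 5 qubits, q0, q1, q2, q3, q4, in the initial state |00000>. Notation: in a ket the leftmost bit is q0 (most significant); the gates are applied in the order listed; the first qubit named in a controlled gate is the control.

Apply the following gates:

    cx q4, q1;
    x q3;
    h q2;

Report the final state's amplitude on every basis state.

After the circuit, the state carries amplitude sqrt(2)/2 on |00010>, sqrt(2)/2 on |00110>, and 0 on every other basis state.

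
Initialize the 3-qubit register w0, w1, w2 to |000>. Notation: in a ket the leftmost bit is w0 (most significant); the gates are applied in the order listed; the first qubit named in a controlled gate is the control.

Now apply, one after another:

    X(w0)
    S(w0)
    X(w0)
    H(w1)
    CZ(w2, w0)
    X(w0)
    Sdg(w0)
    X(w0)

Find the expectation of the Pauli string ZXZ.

The expectation value of ZXZ is 1.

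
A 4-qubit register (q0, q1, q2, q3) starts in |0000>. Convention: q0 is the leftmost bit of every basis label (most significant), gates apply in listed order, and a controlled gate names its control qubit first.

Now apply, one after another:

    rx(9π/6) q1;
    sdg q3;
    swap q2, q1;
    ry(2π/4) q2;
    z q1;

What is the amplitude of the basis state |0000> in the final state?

The amplitude on |0000> is -1/2 + I/2.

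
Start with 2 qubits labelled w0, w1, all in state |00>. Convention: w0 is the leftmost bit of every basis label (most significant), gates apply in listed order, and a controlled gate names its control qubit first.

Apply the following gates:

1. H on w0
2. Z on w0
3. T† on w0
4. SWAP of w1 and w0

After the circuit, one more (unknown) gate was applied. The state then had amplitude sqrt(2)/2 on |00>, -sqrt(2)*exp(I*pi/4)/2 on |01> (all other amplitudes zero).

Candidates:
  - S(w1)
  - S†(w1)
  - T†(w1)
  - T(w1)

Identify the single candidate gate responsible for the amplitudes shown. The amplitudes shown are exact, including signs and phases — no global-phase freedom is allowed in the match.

It was S(w1) that produced the state shown.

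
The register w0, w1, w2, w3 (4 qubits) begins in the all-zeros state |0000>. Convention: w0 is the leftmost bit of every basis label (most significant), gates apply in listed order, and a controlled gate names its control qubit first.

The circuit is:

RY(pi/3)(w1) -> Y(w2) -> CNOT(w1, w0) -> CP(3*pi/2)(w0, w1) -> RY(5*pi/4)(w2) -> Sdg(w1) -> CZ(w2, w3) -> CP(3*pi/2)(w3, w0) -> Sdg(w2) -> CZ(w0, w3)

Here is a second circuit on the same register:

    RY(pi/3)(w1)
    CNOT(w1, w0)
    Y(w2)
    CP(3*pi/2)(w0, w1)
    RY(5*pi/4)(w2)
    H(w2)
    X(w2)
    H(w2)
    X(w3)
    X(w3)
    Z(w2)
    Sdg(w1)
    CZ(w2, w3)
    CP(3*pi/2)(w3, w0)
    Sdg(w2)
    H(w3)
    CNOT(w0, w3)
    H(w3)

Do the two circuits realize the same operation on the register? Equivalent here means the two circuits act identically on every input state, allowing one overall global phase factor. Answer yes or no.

Yes, they are equivalent — the unitaries differ by at most a global phase.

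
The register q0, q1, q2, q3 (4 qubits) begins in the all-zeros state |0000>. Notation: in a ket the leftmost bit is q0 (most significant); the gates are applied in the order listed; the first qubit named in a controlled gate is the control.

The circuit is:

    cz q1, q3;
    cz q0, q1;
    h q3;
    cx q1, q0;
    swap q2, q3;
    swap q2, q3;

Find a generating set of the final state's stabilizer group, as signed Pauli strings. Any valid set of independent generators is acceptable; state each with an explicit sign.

One valid set of independent stabilizer generators is +IIIX, +ZIII, +IZII, +IIZI (any independent generating set of the same group is equally correct).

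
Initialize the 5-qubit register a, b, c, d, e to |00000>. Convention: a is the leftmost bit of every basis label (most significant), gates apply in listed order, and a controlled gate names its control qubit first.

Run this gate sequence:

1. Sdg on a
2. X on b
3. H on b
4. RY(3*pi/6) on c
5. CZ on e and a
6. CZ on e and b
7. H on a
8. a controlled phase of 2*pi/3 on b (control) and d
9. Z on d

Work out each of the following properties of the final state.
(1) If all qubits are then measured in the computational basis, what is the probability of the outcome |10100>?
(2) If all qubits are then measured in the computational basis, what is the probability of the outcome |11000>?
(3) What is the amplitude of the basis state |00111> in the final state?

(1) The probability of measuring |10100> is 1/8.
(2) Outcome |11000> occurs with probability 1/8.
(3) The amplitude on |00111> is 0.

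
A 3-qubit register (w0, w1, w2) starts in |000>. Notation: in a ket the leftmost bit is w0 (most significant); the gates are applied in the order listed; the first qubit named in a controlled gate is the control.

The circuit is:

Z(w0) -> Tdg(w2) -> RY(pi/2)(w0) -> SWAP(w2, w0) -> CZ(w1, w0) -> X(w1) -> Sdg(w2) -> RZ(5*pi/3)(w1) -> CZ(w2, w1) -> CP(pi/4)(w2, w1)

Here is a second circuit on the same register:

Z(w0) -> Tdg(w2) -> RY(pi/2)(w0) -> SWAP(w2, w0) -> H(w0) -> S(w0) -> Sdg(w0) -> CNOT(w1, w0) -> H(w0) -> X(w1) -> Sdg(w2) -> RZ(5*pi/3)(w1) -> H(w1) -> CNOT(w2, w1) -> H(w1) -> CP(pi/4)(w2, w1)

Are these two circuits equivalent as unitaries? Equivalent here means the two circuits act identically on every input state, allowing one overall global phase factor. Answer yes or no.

Yes: on every input state the two circuits agree up to one overall phase factor.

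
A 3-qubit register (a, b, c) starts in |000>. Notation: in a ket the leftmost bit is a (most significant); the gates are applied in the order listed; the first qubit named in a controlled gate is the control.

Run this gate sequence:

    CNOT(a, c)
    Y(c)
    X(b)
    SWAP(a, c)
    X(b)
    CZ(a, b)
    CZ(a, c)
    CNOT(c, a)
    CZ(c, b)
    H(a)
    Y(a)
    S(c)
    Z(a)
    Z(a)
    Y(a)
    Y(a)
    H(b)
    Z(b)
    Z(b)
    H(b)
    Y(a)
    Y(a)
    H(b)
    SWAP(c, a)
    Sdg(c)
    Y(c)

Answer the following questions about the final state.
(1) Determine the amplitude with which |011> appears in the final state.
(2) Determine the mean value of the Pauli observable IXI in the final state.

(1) |011> carries amplitude -I/2 in the final state.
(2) The expectation value of IXI is 1.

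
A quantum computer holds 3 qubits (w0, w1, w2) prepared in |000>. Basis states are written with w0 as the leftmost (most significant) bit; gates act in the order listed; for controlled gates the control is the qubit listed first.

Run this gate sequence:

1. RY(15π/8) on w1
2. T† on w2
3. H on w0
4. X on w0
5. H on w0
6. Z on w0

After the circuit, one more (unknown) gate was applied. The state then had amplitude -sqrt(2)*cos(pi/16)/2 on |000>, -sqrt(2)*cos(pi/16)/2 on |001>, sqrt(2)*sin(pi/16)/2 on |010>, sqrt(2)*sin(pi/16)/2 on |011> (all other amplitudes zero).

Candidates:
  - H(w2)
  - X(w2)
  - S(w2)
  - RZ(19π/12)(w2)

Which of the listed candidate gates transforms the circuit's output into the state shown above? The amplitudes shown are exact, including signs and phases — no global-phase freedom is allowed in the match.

The applied gate was H(w2).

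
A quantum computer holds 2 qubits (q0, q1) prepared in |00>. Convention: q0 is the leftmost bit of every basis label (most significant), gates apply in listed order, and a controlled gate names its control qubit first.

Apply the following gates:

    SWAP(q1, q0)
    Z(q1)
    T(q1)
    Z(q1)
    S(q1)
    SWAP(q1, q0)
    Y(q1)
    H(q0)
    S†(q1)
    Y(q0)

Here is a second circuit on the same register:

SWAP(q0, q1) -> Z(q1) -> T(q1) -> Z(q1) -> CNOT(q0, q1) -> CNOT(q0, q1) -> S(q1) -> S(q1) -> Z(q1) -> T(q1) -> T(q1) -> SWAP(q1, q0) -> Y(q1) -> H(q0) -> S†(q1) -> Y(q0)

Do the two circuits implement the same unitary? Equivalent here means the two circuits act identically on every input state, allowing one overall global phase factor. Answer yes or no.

Yes — the two circuits implement the same unitary up to a global phase.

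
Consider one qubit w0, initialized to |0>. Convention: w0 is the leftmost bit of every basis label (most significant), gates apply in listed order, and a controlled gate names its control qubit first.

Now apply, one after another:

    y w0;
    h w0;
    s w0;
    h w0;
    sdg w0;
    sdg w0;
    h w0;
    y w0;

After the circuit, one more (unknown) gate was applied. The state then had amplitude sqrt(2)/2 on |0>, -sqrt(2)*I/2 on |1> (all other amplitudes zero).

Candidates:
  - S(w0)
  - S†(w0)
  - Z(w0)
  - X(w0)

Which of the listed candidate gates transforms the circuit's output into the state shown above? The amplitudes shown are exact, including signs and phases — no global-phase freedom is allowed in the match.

It was Z(w0) that produced the state shown.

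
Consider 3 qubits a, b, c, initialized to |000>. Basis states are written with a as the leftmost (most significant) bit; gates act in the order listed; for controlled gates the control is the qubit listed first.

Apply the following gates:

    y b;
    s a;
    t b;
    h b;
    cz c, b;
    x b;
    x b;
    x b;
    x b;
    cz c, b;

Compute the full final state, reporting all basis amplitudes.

The resulting statevector has amplitude sqrt(2)*exp(3*I*pi/4)/2 on |000>, -sqrt(2)*exp(3*I*pi/4)/2 on |010>, and 0 on every other basis state. Key observation: the block from step 5 through step 10 cancels to the identity and can be dropped.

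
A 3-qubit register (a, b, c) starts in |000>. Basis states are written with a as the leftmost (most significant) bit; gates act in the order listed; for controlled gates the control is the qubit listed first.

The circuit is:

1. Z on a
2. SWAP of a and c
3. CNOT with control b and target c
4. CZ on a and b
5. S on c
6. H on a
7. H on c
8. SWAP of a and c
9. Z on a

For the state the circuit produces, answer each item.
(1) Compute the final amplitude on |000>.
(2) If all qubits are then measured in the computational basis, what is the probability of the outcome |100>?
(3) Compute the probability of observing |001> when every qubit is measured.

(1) |000> carries amplitude 1/2 in the final state.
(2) A full measurement returns |100> with probability 1/4.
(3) Outcome |001> occurs with probability 1/4.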